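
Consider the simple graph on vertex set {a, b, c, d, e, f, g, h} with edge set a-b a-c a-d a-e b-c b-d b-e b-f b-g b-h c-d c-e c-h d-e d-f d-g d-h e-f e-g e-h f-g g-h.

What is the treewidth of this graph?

A width-4 tree decomposition is:
Bags: B1 = {b, d, e, g, h}  B2 = {b, d, e, f, g}  B3 = {b, c, d, e, h}  B4 = {a, b, c, d, e}
Tree: B1–B2, B1–B3, B3–B4
The largest bag has 5 vertices, giving width 4; this decomposition certifies tw(G) ≤ 4. Conversely, {b, d, e, g, h} is a clique of size 5, and the vertices of any clique must share a bag in every tree decomposition; so some bag has ≥ 5 vertices and tw(G) ≥ 4. Combining the bounds, tw(G) = 4.

4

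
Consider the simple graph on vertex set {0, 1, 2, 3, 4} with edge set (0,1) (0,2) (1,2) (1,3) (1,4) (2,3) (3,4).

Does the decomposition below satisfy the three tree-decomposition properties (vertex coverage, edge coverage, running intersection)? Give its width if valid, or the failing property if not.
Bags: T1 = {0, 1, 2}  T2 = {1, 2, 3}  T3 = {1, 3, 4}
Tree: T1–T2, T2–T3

Yes; width 2.

Vertex coverage: the bags together contain {0, 1, 2, 3, 4}, the full vertex set. Edge coverage: each edge of G has both endpoints in at least one bag. Running intersection: for every vertex, the bags containing it form a connected subtree. All three properties hold, so this is a valid tree decomposition of width max|bag| − 1 = 2, and hence tw(G) ≤ 2.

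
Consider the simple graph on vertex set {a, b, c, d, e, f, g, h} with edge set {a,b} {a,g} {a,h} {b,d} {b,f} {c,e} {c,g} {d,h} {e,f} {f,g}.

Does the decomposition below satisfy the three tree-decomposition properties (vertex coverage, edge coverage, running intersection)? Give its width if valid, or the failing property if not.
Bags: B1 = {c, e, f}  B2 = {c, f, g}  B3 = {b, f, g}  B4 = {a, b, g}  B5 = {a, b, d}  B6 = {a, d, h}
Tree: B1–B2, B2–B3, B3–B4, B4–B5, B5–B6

Every vertex of G appears in some bag (union = {a, b, c, d, e, f, g, h}); every edge is covered by a bag; and for each vertex v the set of bags containing v is connected in the bag tree. The decomposition is therefore valid. The largest bag has 3 vertices, so the width is 2.

Yes; width 2.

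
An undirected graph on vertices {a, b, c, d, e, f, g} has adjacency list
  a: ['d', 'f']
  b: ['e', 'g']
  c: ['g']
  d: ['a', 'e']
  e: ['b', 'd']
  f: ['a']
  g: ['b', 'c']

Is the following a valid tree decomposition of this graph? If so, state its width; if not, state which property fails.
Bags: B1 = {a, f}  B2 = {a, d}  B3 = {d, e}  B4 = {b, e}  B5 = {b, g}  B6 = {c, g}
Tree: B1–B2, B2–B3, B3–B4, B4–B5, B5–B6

Vertex coverage: the bags together contain {a, b, c, d, e, f, g}, the full vertex set. Edge coverage: each edge of G has both endpoints in at least one bag. Running intersection: for every vertex, the bags containing it form a connected subtree. All three properties hold, so this is a valid tree decomposition of width max|bag| − 1 = 1, and hence tw(G) ≤ 1.

Yes; width 1.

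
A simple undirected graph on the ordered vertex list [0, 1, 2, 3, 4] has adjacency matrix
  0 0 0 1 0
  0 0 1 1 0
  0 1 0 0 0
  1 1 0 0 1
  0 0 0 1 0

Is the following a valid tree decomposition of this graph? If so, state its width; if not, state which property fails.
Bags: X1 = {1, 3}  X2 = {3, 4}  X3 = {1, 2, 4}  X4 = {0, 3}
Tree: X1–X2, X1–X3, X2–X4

No — bags containing vertex 4 are not connected in the tree.

A tree decomposition must satisfy three properties: every vertex lies in some bag; for every edge, both endpoints lie together in some bag; and for every vertex, the bags containing it form a connected subtree. Here bags containing vertex 4 are not connected in the tree, so the decomposition is invalid.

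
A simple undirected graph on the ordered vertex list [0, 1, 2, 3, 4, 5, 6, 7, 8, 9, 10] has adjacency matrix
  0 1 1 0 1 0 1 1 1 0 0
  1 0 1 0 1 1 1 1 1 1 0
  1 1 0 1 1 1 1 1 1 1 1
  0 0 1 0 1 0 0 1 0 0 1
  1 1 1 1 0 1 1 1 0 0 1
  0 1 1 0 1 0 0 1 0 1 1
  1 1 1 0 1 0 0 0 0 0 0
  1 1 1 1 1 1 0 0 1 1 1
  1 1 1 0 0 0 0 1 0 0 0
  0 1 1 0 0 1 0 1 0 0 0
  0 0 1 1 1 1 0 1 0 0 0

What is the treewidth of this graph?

A width-4 tree decomposition is:
Bags: B1 = {2, 4, 5, 7, 10}  B2 = {2, 3, 4, 7, 10}  B3 = {1, 2, 4, 5, 7}  B4 = {1, 2, 5, 7, 9}  B5 = {0, 1, 2, 4, 7}  B6 = {0, 1, 2, 4, 6}  B7 = {0, 1, 2, 7, 8}
Tree: B1–B2, B1–B3, B3–B4, B3–B5, B5–B6, B5–B7
The largest bag has 5 vertices, giving width 4; this decomposition certifies tw(G) ≤ 4. On the other hand G contains the 5-clique {0, 1, 2, 4, 6}. A clique must lie in a single bag of any decomposition, so no decomposition can have width below 4. Combining the bounds, tw(G) = 4.

4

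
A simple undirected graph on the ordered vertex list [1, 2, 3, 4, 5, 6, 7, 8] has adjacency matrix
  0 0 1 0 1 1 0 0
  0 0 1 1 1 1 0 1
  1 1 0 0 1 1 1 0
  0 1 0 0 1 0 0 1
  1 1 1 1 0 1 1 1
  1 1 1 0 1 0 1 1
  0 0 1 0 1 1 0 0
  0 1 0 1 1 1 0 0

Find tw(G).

3

A width-3 tree decomposition is:
Bags: B1 = {1, 3, 5, 6}  B2 = {3, 5, 6, 7}  B3 = {2, 3, 5, 6}  B4 = {2, 5, 6, 8}  B5 = {2, 4, 5, 8}
Tree: B1–B2, B1–B3, B3–B4, B4–B5
Every bag has size at most 4, so the width is 4 − 1 = 3 and tw(G) ≤ 3. For the lower bound, the 4 vertices {2, 4, 5, 8} are pairwise adjacent, and any tree decomposition puts a clique entirely inside one bag — forcing width ≥ 3. Hence tw(G) = 3 exactly.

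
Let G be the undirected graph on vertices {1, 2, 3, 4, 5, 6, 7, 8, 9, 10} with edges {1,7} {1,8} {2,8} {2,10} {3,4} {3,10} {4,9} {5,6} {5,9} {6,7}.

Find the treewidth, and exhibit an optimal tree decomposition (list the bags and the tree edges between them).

Each bag holds 3 vertices, so the decomposition has width 2, which upper-bounds the treewidth. The edges 4–9–5–6–7–1–8–2–10–3–4 form a cycle, so G is not a tree and its treewidth is at least 2. Hence tw(G) = 2 exactly.

Treewidth 2.
One such decomposition:
Bags: B1 = {4, 5, 9}  B2 = {4, 5, 6}  B3 = {4, 6, 7}  B4 = {1, 4, 7}  B5 = {1, 4, 8}  B6 = {2, 4, 8}  B7 = {2, 4, 10}  B8 = {3, 4, 10}
Tree: B1–B2, B2–B3, B3–B4, B4–B5, B5–B6, B6–B7, B7–B8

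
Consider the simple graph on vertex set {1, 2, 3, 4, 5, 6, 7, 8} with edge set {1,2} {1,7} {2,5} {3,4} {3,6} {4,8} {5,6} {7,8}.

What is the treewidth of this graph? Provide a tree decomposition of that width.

Treewidth 2.
One optimal decomposition is:
Bags: B1 = {1, 7, 8}  B2 = {1, 2, 8}  B3 = {2, 5, 8}  B4 = {5, 6, 8}  B5 = {3, 6, 8}  B6 = {3, 4, 8}
Tree: B1–B2, B2–B3, B3–B4, B4–B5, B5–B6

Every bag has size at most 3, so the width is 3 − 1 = 2 and tw(G) ≤ 2. The edges 8–7–1–2–5–6–3–4–8 form a cycle, so G is not a tree and its treewidth is at least 2. Combining the bounds, tw(G) = 2.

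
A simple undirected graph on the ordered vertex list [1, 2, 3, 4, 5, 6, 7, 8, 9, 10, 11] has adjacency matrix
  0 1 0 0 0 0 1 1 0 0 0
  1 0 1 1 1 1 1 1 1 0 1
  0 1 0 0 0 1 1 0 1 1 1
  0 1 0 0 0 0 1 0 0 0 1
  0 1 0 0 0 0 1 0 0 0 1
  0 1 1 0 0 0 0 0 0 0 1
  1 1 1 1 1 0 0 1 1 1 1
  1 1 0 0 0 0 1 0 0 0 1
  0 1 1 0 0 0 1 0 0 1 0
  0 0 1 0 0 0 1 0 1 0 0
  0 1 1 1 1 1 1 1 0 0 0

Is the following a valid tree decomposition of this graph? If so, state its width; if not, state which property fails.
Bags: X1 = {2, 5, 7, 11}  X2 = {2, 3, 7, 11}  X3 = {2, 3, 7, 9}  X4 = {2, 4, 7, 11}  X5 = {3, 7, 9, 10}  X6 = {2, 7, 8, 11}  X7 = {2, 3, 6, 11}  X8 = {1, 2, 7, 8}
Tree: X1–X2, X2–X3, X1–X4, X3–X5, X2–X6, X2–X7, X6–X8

Yes; width 3.

Every vertex of G appears in some bag (union = {1, 2, 3, 4, 5, 6, 7, 8, 9, 10, 11}); every edge is covered by a bag; and for each vertex v the set of bags containing v is connected in the bag tree. The decomposition is therefore valid. The largest bag has 4 vertices, so the width is 3.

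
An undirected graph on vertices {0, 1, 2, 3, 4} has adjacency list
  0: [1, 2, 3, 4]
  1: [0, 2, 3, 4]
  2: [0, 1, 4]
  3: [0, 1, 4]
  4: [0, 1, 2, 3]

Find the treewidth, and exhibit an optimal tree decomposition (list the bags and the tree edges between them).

Every bag has size at most 4, so the width is 4 − 1 = 3 and tw(G) ≤ 3. Conversely, {0, 1, 2, 4} is a clique of size 4, and the vertices of any clique must share a bag in every tree decomposition; so some bag has ≥ 4 vertices and tw(G) ≥ 3. The upper and lower bounds meet at 3, so that is the treewidth.

Treewidth 3.
Bags: B1 = {0, 1, 2, 4}  B2 = {0, 1, 3, 4}
Tree: B1–B2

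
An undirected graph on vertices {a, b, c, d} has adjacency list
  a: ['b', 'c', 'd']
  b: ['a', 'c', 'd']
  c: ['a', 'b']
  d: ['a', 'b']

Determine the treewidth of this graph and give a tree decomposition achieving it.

The largest bag has 3 vertices, giving width 2; this decomposition certifies tw(G) ≤ 2. On the other hand G contains the 3-clique {a, b, d}. A clique must lie in a single bag of any decomposition, so no decomposition can have width below 2. Combining the bounds, tw(G) = 2.

Treewidth 2.
Bags: B1 = {a, b, c}  B2 = {a, b, d}
Tree: B1–B2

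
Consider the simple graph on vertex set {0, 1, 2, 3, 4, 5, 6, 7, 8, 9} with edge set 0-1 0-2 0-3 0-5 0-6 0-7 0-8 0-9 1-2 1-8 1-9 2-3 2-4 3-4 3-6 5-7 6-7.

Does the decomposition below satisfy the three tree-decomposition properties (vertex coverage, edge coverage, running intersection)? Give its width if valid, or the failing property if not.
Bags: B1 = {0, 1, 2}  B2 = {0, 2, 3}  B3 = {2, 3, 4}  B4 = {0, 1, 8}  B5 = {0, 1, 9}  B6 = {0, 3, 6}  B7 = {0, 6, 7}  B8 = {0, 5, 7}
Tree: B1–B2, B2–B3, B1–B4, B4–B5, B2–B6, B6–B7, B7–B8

Yes; width 2.

Vertex coverage: the bags together contain {0, 1, 2, 3, 4, 5, 6, 7, 8, 9}, the full vertex set. Edge coverage: each edge of G has both endpoints in at least one bag. Running intersection: for every vertex, the bags containing it form a connected subtree. All three properties hold, so this is a valid tree decomposition of width max|bag| − 1 = 2, and hence tw(G) ≤ 2.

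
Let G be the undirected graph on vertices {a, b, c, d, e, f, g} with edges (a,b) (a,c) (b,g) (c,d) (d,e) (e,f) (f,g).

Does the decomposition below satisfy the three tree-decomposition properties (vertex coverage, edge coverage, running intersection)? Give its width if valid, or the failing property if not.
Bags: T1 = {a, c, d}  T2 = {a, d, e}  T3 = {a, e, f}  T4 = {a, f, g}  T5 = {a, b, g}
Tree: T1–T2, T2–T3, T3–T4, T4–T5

Yes; width 2.

Every vertex of G appears in some bag (union = {a, b, c, d, e, f, g}); every edge is covered by a bag; and for each vertex v the set of bags containing v is connected in the bag tree. The decomposition is therefore valid. The largest bag has 3 vertices, so the width is 2.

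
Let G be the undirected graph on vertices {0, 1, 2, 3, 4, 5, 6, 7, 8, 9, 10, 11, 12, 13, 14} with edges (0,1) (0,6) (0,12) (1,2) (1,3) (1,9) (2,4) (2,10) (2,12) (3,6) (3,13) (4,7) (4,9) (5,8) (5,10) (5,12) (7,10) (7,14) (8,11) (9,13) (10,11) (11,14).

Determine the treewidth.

3

A width-3 tree decomposition is:
Bags: B1 = {3, 6, 9, 13}  B2 = {1, 3, 6, 9}  B3 = {0, 1, 6, 9}  B4 = {0, 1, 4, 9}  B5 = {0, 1, 2, 4}  B6 = {0, 2, 4, 12}  B7 = {2, 4, 7, 12}  B8 = {2, 7, 10, 12}  B9 = {5, 7, 10, 12}  B10 = {5, 7, 10, 14}  B11 = {5, 10, 11, 14}  B12 = {5, 8, 11, 14}
Tree: B1–B2, B2–B3, B3–B4, B4–B5, B5–B6, B6–B7, B7–B8, B8–B9, B9–B10, B10–B11, B11–B12
The largest bag has 4 vertices, giving width 3; this decomposition certifies tw(G) ≤ 3. For the lower bound: the 4 vertex sets {3,6,13}, {9}, {1}, {0,2,4,12} are disjoint, each induces a connected subgraph, and every pair is joined by at least one edge of G. Contracting each set to a single vertex therefore yields K_{4} as a minor, and since treewidth is minor-monotone, tw(G) ≥ tw(K_{4}) = 3. Hence tw(G) = 3 exactly.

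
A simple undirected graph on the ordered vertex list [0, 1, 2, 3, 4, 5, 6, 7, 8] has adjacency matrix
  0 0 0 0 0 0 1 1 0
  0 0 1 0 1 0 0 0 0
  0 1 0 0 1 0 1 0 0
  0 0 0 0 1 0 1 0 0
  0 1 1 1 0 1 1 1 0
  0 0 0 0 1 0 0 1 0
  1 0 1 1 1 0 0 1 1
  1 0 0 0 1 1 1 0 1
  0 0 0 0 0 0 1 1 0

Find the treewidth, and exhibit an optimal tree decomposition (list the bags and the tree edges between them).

Treewidth 2.
One optimal decomposition is:
Bags: B1 = {2, 4, 6}  B2 = {4, 6, 7}  B3 = {3, 4, 6}  B4 = {0, 6, 7}  B5 = {6, 7, 8}  B6 = {4, 5, 7}  B7 = {1, 2, 4}
Tree: B1–B2, B2–B3, B2–B4, B4–B5, B2–B6, B1–B7

Every bag has size at most 3, so the width is 3 − 1 = 2 and tw(G) ≤ 2. On the other hand G contains the 3-clique {0, 6, 7}. A clique must lie in a single bag of any decomposition, so no decomposition can have width below 2. Therefore the treewidth is 2.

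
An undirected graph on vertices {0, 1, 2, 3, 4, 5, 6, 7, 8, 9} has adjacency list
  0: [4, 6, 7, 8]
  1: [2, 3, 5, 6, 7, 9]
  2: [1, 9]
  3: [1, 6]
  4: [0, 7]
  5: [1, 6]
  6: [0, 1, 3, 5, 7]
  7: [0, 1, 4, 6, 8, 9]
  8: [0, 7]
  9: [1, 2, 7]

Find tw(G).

2

A width-2 tree decomposition is:
Bags: B1 = {1, 6, 7}  B2 = {1, 7, 9}  B3 = {1, 2, 9}  B4 = {0, 6, 7}  B5 = {1, 5, 6}  B6 = {1, 3, 6}  B7 = {0, 7, 8}  B8 = {0, 4, 7}
Tree: B1–B2, B2–B3, B1–B4, B1–B5, B1–B6, B4–B7, B4–B8
Every bag has size at most 3, so the width is 3 − 1 = 2 and tw(G) ≤ 2. For the lower bound, the 3 vertices {0, 7, 8} are pairwise adjacent, and any tree decomposition puts a clique entirely inside one bag — forcing width ≥ 2. Combining the bounds, tw(G) = 2.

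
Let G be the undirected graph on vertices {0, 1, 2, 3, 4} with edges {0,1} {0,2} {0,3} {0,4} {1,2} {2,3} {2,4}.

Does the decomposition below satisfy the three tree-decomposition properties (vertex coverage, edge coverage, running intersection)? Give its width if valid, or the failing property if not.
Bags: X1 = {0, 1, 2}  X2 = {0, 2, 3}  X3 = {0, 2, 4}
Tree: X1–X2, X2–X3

Every vertex of G appears in some bag (union = {0, 1, 2, 3, 4}); every edge is covered by a bag; and for each vertex v the set of bags containing v is connected in the bag tree. The decomposition is therefore valid. The largest bag has 3 vertices, so the width is 2.

Yes; width 2.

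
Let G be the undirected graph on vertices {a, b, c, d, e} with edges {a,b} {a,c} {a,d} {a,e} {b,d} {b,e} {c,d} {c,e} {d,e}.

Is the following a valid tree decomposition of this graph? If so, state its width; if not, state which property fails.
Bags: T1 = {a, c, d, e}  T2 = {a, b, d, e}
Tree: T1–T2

Every vertex of G appears in some bag (union = {a, b, c, d, e}); every edge is covered by a bag; and for each vertex v the set of bags containing v is connected in the bag tree. The decomposition is therefore valid. The largest bag has 4 vertices, so the width is 3.

Yes; width 3.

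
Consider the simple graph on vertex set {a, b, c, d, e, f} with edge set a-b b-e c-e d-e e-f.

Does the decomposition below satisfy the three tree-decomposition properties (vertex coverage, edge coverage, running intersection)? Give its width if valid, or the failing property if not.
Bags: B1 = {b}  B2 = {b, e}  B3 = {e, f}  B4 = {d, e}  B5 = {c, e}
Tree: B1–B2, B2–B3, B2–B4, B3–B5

A tree decomposition must satisfy three properties: every vertex lies in some bag; for every edge, both endpoints lie together in some bag; and for every vertex, the bags containing it form a connected subtree. Here vertex a appears in no bag, so the decomposition is invalid.

No — vertex a appears in no bag.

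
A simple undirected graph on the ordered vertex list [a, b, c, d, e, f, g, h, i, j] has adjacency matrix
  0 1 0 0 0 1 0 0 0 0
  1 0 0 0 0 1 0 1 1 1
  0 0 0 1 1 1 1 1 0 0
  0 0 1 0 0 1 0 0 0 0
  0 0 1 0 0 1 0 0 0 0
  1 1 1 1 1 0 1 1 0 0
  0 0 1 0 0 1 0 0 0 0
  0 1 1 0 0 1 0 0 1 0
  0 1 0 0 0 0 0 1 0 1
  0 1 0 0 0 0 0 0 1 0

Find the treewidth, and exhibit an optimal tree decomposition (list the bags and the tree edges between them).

Treewidth 2.
One such decomposition:
Bags: B1 = {b, f, h}  B2 = {c, f, h}  B3 = {c, d, f}  B4 = {a, b, f}  B5 = {c, e, f}  B6 = {b, h, i}  B7 = {c, f, g}  B8 = {b, i, j}
Tree: B1–B2, B2–B3, B1–B4, B3–B5, B1–B6, B5–B7, B6–B8

The largest bag has 3 vertices, giving width 2; this decomposition certifies tw(G) ≤ 2. Conversely, {b, i, j} is a clique of size 3, and the vertices of any clique must share a bag in every tree decomposition; so some bag has ≥ 3 vertices and tw(G) ≥ 2. Hence tw(G) = 2 exactly.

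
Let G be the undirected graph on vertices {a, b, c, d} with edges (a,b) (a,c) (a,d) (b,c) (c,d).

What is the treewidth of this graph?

2

A width-2 tree decomposition is:
Bags: B1 = {a, b, c}  B2 = {a, c, d}
Tree: B1–B2
Each bag holds 3 vertices, so the decomposition has width 2, which upper-bounds the treewidth. On the other hand G contains the 3-clique {a, c, d}. A clique must lie in a single bag of any decomposition, so no decomposition can have width below 2. Therefore the treewidth is 2.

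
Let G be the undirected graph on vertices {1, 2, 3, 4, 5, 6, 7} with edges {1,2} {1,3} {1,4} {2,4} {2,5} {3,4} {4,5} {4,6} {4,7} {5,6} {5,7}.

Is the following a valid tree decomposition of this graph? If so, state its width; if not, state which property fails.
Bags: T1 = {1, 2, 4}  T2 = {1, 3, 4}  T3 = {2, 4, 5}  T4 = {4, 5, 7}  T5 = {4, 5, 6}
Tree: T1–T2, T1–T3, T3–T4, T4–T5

Vertex coverage: the bags together contain {1, 2, 3, 4, 5, 6, 7}, the full vertex set. Edge coverage: each edge of G has both endpoints in at least one bag. Running intersection: for every vertex, the bags containing it form a connected subtree. All three properties hold, so this is a valid tree decomposition of width max|bag| − 1 = 2, and hence tw(G) ≤ 2.

Yes; width 2.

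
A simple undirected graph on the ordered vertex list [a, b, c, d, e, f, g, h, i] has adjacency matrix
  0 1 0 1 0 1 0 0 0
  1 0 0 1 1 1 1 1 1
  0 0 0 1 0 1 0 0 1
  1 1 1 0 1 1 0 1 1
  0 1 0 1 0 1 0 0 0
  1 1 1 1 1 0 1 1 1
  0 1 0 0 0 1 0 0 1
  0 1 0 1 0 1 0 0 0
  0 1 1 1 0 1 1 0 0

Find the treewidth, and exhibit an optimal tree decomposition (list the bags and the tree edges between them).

Treewidth 3.
One such decomposition:
Bags: B1 = {b, d, f, i}  B2 = {b, f, g, i}  B3 = {a, b, d, f}  B4 = {b, d, f, h}  B5 = {b, d, e, f}  B6 = {c, d, f, i}
Tree: B1–B2, B1–B3, B3–B4, B3–B5, B1–B6

Every bag has size at most 4, so the width is 4 − 1 = 3 and tw(G) ≤ 3. For the lower bound, the 4 vertices {c, d, f, i} are pairwise adjacent, and any tree decomposition puts a clique entirely inside one bag — forcing width ≥ 3. The upper and lower bounds meet at 3, so that is the treewidth.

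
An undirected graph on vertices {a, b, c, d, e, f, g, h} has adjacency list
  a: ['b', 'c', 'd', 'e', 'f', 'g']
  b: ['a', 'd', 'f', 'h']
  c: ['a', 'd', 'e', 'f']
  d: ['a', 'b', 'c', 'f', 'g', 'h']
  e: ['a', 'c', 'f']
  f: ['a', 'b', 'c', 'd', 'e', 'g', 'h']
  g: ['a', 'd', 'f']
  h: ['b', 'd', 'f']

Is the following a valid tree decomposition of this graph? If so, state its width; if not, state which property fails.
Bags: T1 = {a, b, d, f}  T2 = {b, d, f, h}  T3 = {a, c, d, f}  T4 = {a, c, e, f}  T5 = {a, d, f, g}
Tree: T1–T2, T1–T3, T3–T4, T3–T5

Yes; width 3.

Every vertex of G appears in some bag (union = {a, b, c, d, e, f, g, h}); every edge is covered by a bag; and for each vertex v the set of bags containing v is connected in the bag tree. The decomposition is therefore valid. The largest bag has 4 vertices, so the width is 3.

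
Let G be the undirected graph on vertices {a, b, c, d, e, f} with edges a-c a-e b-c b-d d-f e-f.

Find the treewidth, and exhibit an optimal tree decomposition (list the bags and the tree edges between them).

Each bag holds 3 vertices, so the decomposition has width 2, which upper-bounds the treewidth. For the lower bound, G contains the cycle c–b–d–f–e–a–c, so G is not a forest; only forests have treewidth ≤ 1, hence tw(G) ≥ 2. The upper and lower bounds meet at 2, so that is the treewidth.

Treewidth 2.
One optimal decomposition is:
Bags: B1 = {b, c, d}  B2 = {c, d, f}  B3 = {c, e, f}  B4 = {a, c, e}
Tree: B1–B2, B2–B3, B3–B4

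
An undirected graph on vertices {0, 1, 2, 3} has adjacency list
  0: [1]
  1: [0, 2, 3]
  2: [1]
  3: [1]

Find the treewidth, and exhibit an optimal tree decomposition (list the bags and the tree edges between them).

Treewidth 1.
One optimal decomposition is:
Bags: B1 = {0, 1}  B2 = {1, 2}  B3 = {1, 3}
Tree: B1–B2, B2–B3

Every bag has size at most 2, so the width is 2 − 1 = 1 and tw(G) ≤ 1. Since G has at least one edge (e.g. 0–1), it is not an edgeless graph, so tw(G) ≥ 1. Therefore the treewidth is 1.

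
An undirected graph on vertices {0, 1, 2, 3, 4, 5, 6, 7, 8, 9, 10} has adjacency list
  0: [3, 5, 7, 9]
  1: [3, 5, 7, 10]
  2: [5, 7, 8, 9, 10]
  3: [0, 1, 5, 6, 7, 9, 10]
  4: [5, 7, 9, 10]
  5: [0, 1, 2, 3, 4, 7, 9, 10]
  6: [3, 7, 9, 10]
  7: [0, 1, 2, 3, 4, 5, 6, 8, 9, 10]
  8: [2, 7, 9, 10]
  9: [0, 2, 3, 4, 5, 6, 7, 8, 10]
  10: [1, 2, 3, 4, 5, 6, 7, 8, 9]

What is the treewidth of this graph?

4

A width-4 tree decomposition is:
Bags: B1 = {3, 5, 7, 9, 10}  B2 = {1, 3, 5, 7, 10}  B3 = {0, 3, 5, 7, 9}  B4 = {2, 5, 7, 9, 10}  B5 = {3, 6, 7, 9, 10}  B6 = {4, 5, 7, 9, 10}  B7 = {2, 7, 8, 9, 10}
Tree: B1–B2, B1–B3, B1–B4, B1–B5, B1–B6, B4–B7
Every bag has size at most 5, so the width is 5 − 1 = 4 and tw(G) ≤ 4. For the lower bound, the 5 vertices {1, 3, 5, 7, 10} are pairwise adjacent, and any tree decomposition puts a clique entirely inside one bag — forcing width ≥ 4. Therefore the treewidth is 4.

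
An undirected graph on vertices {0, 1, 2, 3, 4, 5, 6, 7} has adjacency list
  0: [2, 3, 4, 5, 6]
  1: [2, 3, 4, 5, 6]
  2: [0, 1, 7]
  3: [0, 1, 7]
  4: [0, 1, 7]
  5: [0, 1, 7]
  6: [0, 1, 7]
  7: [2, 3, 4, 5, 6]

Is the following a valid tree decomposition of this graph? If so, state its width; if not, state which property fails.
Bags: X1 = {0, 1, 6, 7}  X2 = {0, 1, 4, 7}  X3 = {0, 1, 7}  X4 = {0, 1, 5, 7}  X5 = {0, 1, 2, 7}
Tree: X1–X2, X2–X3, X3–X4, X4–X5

A tree decomposition must satisfy three properties: every vertex lies in some bag; for every edge, both endpoints lie together in some bag; and for every vertex, the bags containing it form a connected subtree. Here vertex 3 appears in no bag, so the decomposition is invalid.

No — vertex 3 appears in no bag.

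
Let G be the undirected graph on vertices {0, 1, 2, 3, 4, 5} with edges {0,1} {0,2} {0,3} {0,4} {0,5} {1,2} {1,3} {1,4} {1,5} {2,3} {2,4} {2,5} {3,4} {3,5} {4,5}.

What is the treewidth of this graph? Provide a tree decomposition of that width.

A single bag containing all 6 vertices is trivially a valid decomposition of width 5. On the other hand G contains the 6-clique {0, 1, 2, 3, 4, 5}. A clique must lie in a single bag of any decomposition, so no decomposition can have width below 5. Combining the bounds, tw(G) = 5.

Treewidth 5.
One optimal decomposition is:
Bags: B1 = {0, 1, 2, 3, 4, 5}
Tree: (single bag)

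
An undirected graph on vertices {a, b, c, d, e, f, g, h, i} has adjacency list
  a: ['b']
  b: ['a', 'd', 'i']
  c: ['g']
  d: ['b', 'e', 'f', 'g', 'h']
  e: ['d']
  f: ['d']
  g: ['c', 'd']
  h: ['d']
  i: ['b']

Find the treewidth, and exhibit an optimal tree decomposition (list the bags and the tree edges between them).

Each bag holds 2 vertices, so the decomposition has width 1, which upper-bounds the treewidth. Since G has at least one edge (e.g. a–b), it is not an edgeless graph, so tw(G) ≥ 1. The upper and lower bounds meet at 1, so that is the treewidth.

Treewidth 1.
One optimal decomposition is:
Bags: B1 = {a, b}  B2 = {b, i}  B3 = {b, d}  B4 = {d, g}  B5 = {c, g}  B6 = {d, h}  B7 = {d, f}  B8 = {d, e}
Tree: B1–B2, B2–B3, B3–B4, B4–B5, B4–B6, B3–B7, B4–B8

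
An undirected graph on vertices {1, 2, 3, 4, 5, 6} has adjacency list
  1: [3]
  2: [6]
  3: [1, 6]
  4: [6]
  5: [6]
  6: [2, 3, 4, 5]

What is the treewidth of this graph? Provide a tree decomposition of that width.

Every bag has size at most 2, so the width is 2 − 1 = 1 and tw(G) ≤ 1. Since G has at least one edge (e.g. 3–6), it is not an edgeless graph, so tw(G) ≥ 1. Hence tw(G) = 1 exactly.

Treewidth 1.
Bags: B1 = {3, 6}  B2 = {1, 3}  B3 = {5, 6}  B4 = {4, 6}  B5 = {2, 6}
Tree: B1–B2, B1–B3, B3–B4, B1–B5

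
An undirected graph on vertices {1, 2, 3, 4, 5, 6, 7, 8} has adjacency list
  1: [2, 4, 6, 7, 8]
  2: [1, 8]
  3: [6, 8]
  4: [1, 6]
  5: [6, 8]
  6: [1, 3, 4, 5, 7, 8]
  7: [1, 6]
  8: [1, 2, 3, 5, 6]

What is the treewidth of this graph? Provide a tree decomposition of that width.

The largest bag has 3 vertices, giving width 2; this decomposition certifies tw(G) ≤ 2. For the lower bound, the 3 vertices {1, 2, 8} are pairwise adjacent, and any tree decomposition puts a clique entirely inside one bag — forcing width ≥ 2. Combining the bounds, tw(G) = 2.

Treewidth 2.
Bags: B1 = {1, 4, 6}  B2 = {1, 6, 8}  B3 = {1, 2, 8}  B4 = {5, 6, 8}  B5 = {1, 6, 7}  B6 = {3, 6, 8}
Tree: B1–B2, B2–B3, B2–B4, B2–B5, B2–B6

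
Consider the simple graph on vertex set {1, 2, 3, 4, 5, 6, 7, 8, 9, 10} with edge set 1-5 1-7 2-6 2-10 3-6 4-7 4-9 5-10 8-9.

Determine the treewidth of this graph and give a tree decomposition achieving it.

Treewidth 1.
Bags: B1 = {3, 6}  B2 = {2, 6}  B3 = {2, 10}  B4 = {5, 10}  B5 = {1, 5}  B6 = {1, 7}  B7 = {4, 7}  B8 = {4, 9}  B9 = {8, 9}
Tree: B1–B2, B2–B3, B3–B4, B4–B5, B5–B6, B6–B7, B7–B8, B8–B9

Every bag has size at most 2, so the width is 2 − 1 = 1 and tw(G) ≤ 1. Any graph with an edge has treewidth ≥ 1, and G has the edge 3–6. Combining the bounds, tw(G) = 1.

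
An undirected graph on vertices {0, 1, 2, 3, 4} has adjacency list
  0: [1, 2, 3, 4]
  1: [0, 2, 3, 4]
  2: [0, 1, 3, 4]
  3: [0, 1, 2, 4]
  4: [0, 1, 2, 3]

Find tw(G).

A width-4 tree decomposition is:
Bags: B1 = {0, 1, 2, 3, 4}
Tree: (single bag)
With just one bag of size 5, the width is 5 − 1 = 4, so tw(G) ≤ 4. For the lower bound, the 5 vertices {0, 1, 2, 3, 4} are pairwise adjacent, and any tree decomposition puts a clique entirely inside one bag — forcing width ≥ 4. Hence tw(G) = 4 exactly.

4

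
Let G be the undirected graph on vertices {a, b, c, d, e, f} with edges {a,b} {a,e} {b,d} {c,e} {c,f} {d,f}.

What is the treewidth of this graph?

2

A width-2 tree decomposition is:
Bags: B1 = {a, b, d}  B2 = {a, d, e}  B3 = {c, d, e}  B4 = {c, d, f}
Tree: B1–B2, B2–B3, B3–B4
Every bag has size at most 3, so the width is 3 − 1 = 2 and tw(G) ≤ 2. Since d–b–a–e–c–f–d is a cycle in G, G is not acyclic. Forests are exactly the graphs of treewidth ≤ 1, so tw(G) ≥ 2. The upper and lower bounds meet at 2, so that is the treewidth.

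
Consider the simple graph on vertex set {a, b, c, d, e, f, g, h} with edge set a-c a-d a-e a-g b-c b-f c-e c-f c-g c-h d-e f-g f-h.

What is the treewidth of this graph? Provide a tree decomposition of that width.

Treewidth 2.
One optimal decomposition is:
Bags: B1 = {b, c, f}  B2 = {c, f, g}  B3 = {a, c, g}  B4 = {a, c, e}  B5 = {c, f, h}  B6 = {a, d, e}
Tree: B1–B2, B2–B3, B3–B4, B1–B5, B4–B6

Every bag has size at most 3, so the width is 3 − 1 = 2 and tw(G) ≤ 2. For the lower bound, the 3 vertices {a, d, e} are pairwise adjacent, and any tree decomposition puts a clique entirely inside one bag — forcing width ≥ 2. Hence tw(G) = 2 exactly.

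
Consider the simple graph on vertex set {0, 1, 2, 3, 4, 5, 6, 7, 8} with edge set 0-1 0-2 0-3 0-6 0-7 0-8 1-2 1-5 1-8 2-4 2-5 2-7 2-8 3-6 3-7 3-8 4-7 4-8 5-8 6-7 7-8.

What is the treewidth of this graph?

A width-3 tree decomposition is:
Bags: B1 = {0, 3, 7, 8}  B2 = {0, 2, 7, 8}  B3 = {2, 4, 7, 8}  B4 = {0, 3, 6, 7}  B5 = {0, 1, 2, 8}  B6 = {1, 2, 5, 8}
Tree: B1–B2, B2–B3, B1–B4, B2–B5, B5–B6
The largest bag has 4 vertices, giving width 3; this decomposition certifies tw(G) ≤ 3. On the other hand G contains the 4-clique {0, 1, 2, 8}. A clique must lie in a single bag of any decomposition, so no decomposition can have width below 3. Combining the bounds, tw(G) = 3.

3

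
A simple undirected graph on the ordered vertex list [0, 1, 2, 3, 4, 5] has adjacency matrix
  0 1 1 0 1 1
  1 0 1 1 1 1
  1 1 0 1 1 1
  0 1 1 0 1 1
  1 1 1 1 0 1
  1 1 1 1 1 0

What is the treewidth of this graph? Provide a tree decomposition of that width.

Treewidth 4.
One such decomposition:
Bags: B1 = {1, 2, 3, 4, 5}  B2 = {0, 1, 2, 4, 5}
Tree: B1–B2

Every bag has size at most 5, so the width is 5 − 1 = 4 and tw(G) ≤ 4. Conversely, {0, 1, 2, 4, 5} is a clique of size 5, and the vertices of any clique must share a bag in every tree decomposition; so some bag has ≥ 5 vertices and tw(G) ≥ 4. Hence tw(G) = 4 exactly.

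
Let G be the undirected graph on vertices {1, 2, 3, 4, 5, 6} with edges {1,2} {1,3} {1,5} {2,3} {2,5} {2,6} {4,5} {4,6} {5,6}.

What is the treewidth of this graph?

A width-2 tree decomposition is:
Bags: B1 = {2, 5, 6}  B2 = {1, 2, 5}  B3 = {1, 2, 3}  B4 = {4, 5, 6}
Tree: B1–B2, B2–B3, B1–B4
Every bag has size at most 3, so the width is 3 − 1 = 2 and tw(G) ≤ 2. On the other hand G contains the 3-clique {1, 2, 3}. A clique must lie in a single bag of any decomposition, so no decomposition can have width below 2. The upper and lower bounds meet at 2, so that is the treewidth.

2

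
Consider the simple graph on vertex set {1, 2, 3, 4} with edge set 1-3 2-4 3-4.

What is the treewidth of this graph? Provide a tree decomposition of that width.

The largest bag has 2 vertices, giving width 1; this decomposition certifies tw(G) ≤ 1. Since G has at least one edge (e.g. 2–4), it is not an edgeless graph, so tw(G) ≥ 1. Therefore the treewidth is 1.

Treewidth 1.
One such decomposition:
Bags: B1 = {2, 4}  B2 = {3, 4}  B3 = {1, 3}
Tree: B1–B2, B2–B3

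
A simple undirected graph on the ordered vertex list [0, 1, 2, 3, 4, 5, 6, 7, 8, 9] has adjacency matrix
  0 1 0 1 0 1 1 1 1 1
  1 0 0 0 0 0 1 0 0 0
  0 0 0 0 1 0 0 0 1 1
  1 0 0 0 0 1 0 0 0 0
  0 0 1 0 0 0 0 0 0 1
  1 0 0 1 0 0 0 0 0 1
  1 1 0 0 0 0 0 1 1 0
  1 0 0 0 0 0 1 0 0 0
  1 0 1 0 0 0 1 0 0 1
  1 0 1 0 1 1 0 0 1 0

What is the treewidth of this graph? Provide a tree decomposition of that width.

Each bag holds 3 vertices, so the decomposition has width 2, which upper-bounds the treewidth. For the lower bound, the 3 vertices {0, 8, 9} are pairwise adjacent, and any tree decomposition puts a clique entirely inside one bag — forcing width ≥ 2. Therefore the treewidth is 2.

Treewidth 2.
One such decomposition:
Bags: B1 = {0, 8, 9}  B2 = {0, 6, 8}  B3 = {2, 8, 9}  B4 = {0, 1, 6}  B5 = {0, 5, 9}  B6 = {2, 4, 9}  B7 = {0, 3, 5}  B8 = {0, 6, 7}
Tree: B1–B2, B1–B3, B2–B4, B1–B5, B3–B6, B5–B7, B4–B8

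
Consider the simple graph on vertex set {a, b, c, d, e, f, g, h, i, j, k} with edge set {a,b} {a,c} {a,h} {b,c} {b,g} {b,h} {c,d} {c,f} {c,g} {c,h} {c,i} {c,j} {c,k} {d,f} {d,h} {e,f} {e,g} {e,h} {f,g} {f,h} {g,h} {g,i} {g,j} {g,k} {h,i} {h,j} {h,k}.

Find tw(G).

3

A width-3 tree decomposition is:
Bags: B1 = {c, g, h, i}  B2 = {b, c, g, h}  B3 = {c, g, h, j}  B4 = {a, b, c, h}  B5 = {c, f, g, h}  B6 = {c, g, h, k}  B7 = {e, f, g, h}  B8 = {c, d, f, h}
Tree: B1–B2, B1–B3, B2–B4, B3–B5, B3–B6, B5–B7, B5–B8
The largest bag has 4 vertices, giving width 3; this decomposition certifies tw(G) ≤ 3. Conversely, {e, f, g, h} is a clique of size 4, and the vertices of any clique must share a bag in every tree decomposition; so some bag has ≥ 4 vertices and tw(G) ≥ 3. Hence tw(G) = 3 exactly.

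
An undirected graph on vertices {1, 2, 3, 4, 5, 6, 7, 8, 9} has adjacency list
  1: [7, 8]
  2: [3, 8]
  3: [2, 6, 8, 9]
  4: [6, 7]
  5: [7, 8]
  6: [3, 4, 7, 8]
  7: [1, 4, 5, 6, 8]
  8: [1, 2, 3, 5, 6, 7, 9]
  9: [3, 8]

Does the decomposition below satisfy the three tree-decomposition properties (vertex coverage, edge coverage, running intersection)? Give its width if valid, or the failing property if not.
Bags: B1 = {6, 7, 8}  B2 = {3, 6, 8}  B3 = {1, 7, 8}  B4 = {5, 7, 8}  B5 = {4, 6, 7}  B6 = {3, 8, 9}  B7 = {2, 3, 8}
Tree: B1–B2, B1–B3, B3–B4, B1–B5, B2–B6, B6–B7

Yes; width 2.

Vertex coverage: the bags together contain {1, 2, 3, 4, 5, 6, 7, 8, 9}, the full vertex set. Edge coverage: each edge of G has both endpoints in at least one bag. Running intersection: for every vertex, the bags containing it form a connected subtree. All three properties hold, so this is a valid tree decomposition of width max|bag| − 1 = 2, and hence tw(G) ≤ 2.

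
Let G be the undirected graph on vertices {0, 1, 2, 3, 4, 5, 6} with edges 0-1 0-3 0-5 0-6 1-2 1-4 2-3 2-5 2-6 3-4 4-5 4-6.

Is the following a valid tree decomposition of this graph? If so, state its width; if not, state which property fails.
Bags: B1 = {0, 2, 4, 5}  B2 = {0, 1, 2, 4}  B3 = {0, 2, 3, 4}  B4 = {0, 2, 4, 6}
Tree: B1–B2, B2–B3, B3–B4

Checking the three conditions: (i) the bags cover all of {0, 1, 2, 3, 4, 5, 6}; (ii) for each edge, some bag contains both endpoints; (iii) the bags containing any fixed vertex form a subtree. All hold, so the decomposition is valid with width 4 − 1 = 3.

Yes; width 3.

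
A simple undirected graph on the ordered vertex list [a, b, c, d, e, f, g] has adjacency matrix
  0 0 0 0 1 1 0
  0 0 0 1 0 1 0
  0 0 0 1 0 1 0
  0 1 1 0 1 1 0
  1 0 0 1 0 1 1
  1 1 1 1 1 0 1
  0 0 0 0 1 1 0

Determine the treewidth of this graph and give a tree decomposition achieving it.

Each bag holds 3 vertices, so the decomposition has width 2, which upper-bounds the treewidth. For the lower bound, the 3 vertices {d, e, f} are pairwise adjacent, and any tree decomposition puts a clique entirely inside one bag — forcing width ≥ 2. The upper and lower bounds meet at 2, so that is the treewidth.

Treewidth 2.
One optimal decomposition is:
Bags: B1 = {c, d, f}  B2 = {b, d, f}  B3 = {d, e, f}  B4 = {a, e, f}  B5 = {e, f, g}
Tree: B1–B2, B2–B3, B3–B4, B4–B5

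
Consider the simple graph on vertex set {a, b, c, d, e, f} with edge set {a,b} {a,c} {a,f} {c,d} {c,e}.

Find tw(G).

1

A width-1 tree decomposition is:
Bags: B1 = {a, c}  B2 = {a, b}  B3 = {c, e}  B4 = {c, d}  B5 = {a, f}
Tree: B1–B2, B1–B3, B3–B4, B2–B5
Every bag has size at most 2, so the width is 2 − 1 = 1 and tw(G) ≤ 1. Any graph with an edge has treewidth ≥ 1, and G has the edge a–c. Combining the bounds, tw(G) = 1.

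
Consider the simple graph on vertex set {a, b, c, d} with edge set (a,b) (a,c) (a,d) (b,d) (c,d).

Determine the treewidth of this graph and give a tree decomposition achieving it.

The largest bag has 3 vertices, giving width 2; this decomposition certifies tw(G) ≤ 2. On the other hand G contains the 3-clique {a, c, d}. A clique must lie in a single bag of any decomposition, so no decomposition can have width below 2. Hence tw(G) = 2 exactly.

Treewidth 2.
One optimal decomposition is:
Bags: B1 = {a, c, d}  B2 = {a, b, d}
Tree: B1–B2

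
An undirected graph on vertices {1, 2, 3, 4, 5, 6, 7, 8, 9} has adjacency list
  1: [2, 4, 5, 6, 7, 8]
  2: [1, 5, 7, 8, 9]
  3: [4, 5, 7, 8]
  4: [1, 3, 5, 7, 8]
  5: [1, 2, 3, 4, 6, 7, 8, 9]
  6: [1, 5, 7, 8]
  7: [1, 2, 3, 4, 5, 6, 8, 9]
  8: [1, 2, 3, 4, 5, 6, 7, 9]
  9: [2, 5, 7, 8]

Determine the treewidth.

A width-4 tree decomposition is:
Bags: B1 = {1, 4, 5, 7, 8}  B2 = {3, 4, 5, 7, 8}  B3 = {1, 5, 6, 7, 8}  B4 = {1, 2, 5, 7, 8}  B5 = {2, 5, 7, 8, 9}
Tree: B1–B2, B1–B3, B1–B4, B4–B5
Each bag holds 5 vertices, so the decomposition has width 4, which upper-bounds the treewidth. On the other hand G contains the 5-clique {1, 2, 5, 7, 8}. A clique must lie in a single bag of any decomposition, so no decomposition can have width below 4. Combining the bounds, tw(G) = 4.

4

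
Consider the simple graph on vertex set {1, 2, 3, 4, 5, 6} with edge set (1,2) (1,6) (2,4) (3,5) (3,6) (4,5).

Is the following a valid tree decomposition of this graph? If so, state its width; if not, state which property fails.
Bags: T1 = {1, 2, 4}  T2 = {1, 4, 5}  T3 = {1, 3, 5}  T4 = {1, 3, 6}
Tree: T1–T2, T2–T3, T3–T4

Every vertex of G appears in some bag (union = {1, 2, 3, 4, 5, 6}); every edge is covered by a bag; and for each vertex v the set of bags containing v is connected in the bag tree. The decomposition is therefore valid. The largest bag has 3 vertices, so the width is 2.

Yes; width 2.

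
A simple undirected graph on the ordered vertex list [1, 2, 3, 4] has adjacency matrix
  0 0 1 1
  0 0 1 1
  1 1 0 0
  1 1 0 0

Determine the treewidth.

2

A width-2 tree decomposition is:
Bags: B1 = {1, 2, 4}  B2 = {1, 2, 3}
Tree: B1–B2
The largest bag has 3 vertices, giving width 2; this decomposition certifies tw(G) ≤ 2. The edges 2–4–1–3–2 form a cycle, so G is not a tree and its treewidth is at least 2. Hence tw(G) = 2 exactly.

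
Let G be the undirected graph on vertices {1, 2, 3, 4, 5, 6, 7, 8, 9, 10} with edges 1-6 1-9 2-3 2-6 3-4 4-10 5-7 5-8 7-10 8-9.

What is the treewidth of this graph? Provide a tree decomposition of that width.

Every bag has size at most 3, so the width is 3 − 1 = 2 and tw(G) ≤ 2. For the lower bound, G contains the cycle 9–1–6–2–3–4–10–7–5–8–9, so G is not a forest; only forests have treewidth ≤ 1, hence tw(G) ≥ 2. The upper and lower bounds meet at 2, so that is the treewidth.

Treewidth 2.
One optimal decomposition is:
Bags: B1 = {1, 6, 9}  B2 = {2, 6, 9}  B3 = {2, 3, 9}  B4 = {3, 4, 9}  B5 = {4, 9, 10}  B6 = {7, 9, 10}  B7 = {5, 7, 9}  B8 = {5, 8, 9}
Tree: B1–B2, B2–B3, B3–B4, B4–B5, B5–B6, B6–B7, B7–B8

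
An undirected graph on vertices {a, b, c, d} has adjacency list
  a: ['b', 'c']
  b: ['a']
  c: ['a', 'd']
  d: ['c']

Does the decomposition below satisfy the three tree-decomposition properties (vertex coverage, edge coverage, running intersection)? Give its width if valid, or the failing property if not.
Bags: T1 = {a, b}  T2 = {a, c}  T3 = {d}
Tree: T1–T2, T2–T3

A tree decomposition must satisfy three properties: every vertex lies in some bag; for every edge, both endpoints lie together in some bag; and for every vertex, the bags containing it form a connected subtree. Here edge (c,d) lies in no bag, so the decomposition is invalid.

No — edge (c,d) lies in no bag.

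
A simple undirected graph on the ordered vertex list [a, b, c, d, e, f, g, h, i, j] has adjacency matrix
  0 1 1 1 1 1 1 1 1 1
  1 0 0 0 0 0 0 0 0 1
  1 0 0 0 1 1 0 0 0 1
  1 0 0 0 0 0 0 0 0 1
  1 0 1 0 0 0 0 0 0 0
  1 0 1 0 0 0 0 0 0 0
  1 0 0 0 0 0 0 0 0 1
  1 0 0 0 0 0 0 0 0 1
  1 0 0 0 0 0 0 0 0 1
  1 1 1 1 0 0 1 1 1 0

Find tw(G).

2

A width-2 tree decomposition is:
Bags: B1 = {a, g, j}  B2 = {a, c, j}  B3 = {a, i, j}  B4 = {a, c, f}  B5 = {a, c, e}  B6 = {a, h, j}  B7 = {a, b, j}  B8 = {a, d, j}
Tree: B1–B2, B2–B3, B2–B4, B2–B5, B2–B6, B3–B7, B1–B8
Each bag holds 3 vertices, so the decomposition has width 2, which upper-bounds the treewidth. For the lower bound, the 3 vertices {a, d, j} are pairwise adjacent, and any tree decomposition puts a clique entirely inside one bag — forcing width ≥ 2. The upper and lower bounds meet at 2, so that is the treewidth.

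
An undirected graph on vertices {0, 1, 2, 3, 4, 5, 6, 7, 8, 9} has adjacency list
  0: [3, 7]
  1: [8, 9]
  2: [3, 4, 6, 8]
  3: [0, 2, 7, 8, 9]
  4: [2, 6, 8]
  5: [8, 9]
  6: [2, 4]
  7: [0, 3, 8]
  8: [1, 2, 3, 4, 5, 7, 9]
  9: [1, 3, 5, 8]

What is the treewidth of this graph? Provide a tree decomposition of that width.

Treewidth 2.
One such decomposition:
Bags: B1 = {2, 3, 8}  B2 = {3, 7, 8}  B3 = {2, 4, 8}  B4 = {3, 8, 9}  B5 = {1, 8, 9}  B6 = {2, 4, 6}  B7 = {0, 3, 7}  B8 = {5, 8, 9}
Tree: B1–B2, B1–B3, B2–B4, B4–B5, B3–B6, B2–B7, B4–B8

Every bag has size at most 3, so the width is 3 − 1 = 2 and tw(G) ≤ 2. For the lower bound, the 3 vertices {0, 3, 7} are pairwise adjacent, and any tree decomposition puts a clique entirely inside one bag — forcing width ≥ 2. Hence tw(G) = 2 exactly.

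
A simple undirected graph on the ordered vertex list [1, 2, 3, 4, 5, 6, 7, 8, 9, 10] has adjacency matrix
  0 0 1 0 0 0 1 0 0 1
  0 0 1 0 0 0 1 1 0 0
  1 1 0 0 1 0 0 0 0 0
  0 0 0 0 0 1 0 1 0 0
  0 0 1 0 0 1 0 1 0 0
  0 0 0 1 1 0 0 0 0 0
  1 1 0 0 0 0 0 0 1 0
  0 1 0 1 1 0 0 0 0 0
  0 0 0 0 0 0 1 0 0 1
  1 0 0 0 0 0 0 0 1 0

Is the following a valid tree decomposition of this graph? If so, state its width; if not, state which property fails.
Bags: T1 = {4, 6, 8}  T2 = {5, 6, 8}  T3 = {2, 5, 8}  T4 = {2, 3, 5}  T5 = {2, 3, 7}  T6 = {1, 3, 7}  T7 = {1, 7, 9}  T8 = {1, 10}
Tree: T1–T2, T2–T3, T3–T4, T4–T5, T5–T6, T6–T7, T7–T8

A tree decomposition must satisfy three properties: every vertex lies in some bag; for every edge, both endpoints lie together in some bag; and for every vertex, the bags containing it form a connected subtree. Here edge (9,10) lies in no bag, so the decomposition is invalid.

No — edge (9,10) lies in no bag.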